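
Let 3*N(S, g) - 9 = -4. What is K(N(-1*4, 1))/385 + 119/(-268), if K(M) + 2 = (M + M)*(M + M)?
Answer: -390359/928620 ≈ -0.42036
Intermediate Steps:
N(S, g) = 5/3 (N(S, g) = 3 + (⅓)*(-4) = 3 - 4/3 = 5/3)
K(M) = -2 + 4*M² (K(M) = -2 + (M + M)*(M + M) = -2 + (2*M)*(2*M) = -2 + 4*M²)
K(N(-1*4, 1))/385 + 119/(-268) = (-2 + 4*(5/3)²)/385 + 119/(-268) = (-2 + 4*(25/9))*(1/385) + 119*(-1/268) = (-2 + 100/9)*(1/385) - 119/268 = (82/9)*(1/385) - 119/268 = 82/3465 - 119/268 = -390359/928620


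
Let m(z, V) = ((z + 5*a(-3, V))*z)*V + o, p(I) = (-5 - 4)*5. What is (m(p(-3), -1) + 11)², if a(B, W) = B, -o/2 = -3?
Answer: 7198489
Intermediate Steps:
o = 6 (o = -2*(-3) = 6)
p(I) = -45 (p(I) = -9*5 = -45)
m(z, V) = 6 + V*z*(-15 + z) (m(z, V) = ((z + 5*(-3))*z)*V + 6 = ((z - 15)*z)*V + 6 = ((-15 + z)*z)*V + 6 = (z*(-15 + z))*V + 6 = V*z*(-15 + z) + 6 = 6 + V*z*(-15 + z))
(m(p(-3), -1) + 11)² = ((6 - 1*(-45)² - 15*(-1)*(-45)) + 11)² = ((6 - 1*2025 - 675) + 11)² = ((6 - 2025 - 675) + 11)² = (-2694 + 11)² = (-2683)² = 7198489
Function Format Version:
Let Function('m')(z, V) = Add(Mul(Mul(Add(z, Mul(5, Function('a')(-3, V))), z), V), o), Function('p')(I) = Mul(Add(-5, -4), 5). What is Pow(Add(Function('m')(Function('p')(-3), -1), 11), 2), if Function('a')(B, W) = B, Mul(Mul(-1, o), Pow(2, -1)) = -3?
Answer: 7198489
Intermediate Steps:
o = 6 (o = Mul(-2, -3) = 6)
Function('p')(I) = -45 (Function('p')(I) = Mul(-9, 5) = -45)
Function('m')(z, V) = Add(6, Mul(V, z, Add(-15, z))) (Function('m')(z, V) = Add(Mul(Mul(Add(z, Mul(5, -3)), z), V), 6) = Add(Mul(Mul(Add(z, -15), z), V), 6) = Add(Mul(Mul(Add(-15, z), z), V), 6) = Add(Mul(Mul(z, Add(-15, z)), V), 6) = Add(Mul(V, z, Add(-15, z)), 6) = Add(6, Mul(V, z, Add(-15, z))))
Pow(Add(Function('m')(Function('p')(-3), -1), 11), 2) = Pow(Add(Add(6, Mul(-1, Pow(-45, 2)), Mul(-15, -1, -45)), 11), 2) = Pow(Add(Add(6, Mul(-1, 2025), -675), 11), 2) = Pow(Add(Add(6, -2025, -675), 11), 2) = Pow(Add(-2694, 11), 2) = Pow(-2683, 2) = 7198489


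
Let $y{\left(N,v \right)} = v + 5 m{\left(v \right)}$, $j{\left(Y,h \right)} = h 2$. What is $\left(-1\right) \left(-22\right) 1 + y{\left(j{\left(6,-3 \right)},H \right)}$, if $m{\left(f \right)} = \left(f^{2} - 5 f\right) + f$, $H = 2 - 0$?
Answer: $4$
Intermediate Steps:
$j{\left(Y,h \right)} = 2 h$
$H = 2$ ($H = 2 + 0 = 2$)
$m{\left(f \right)} = f^{2} - 4 f$
$y{\left(N,v \right)} = v + 5 v \left(-4 + v\right)$
$\left(-1\right) \left(-22\right) 1 + y{\left(j{\left(6,-3 \right)},H \right)} = \left(-1\right) \left(-22\right) 1 + 2 \left(-19 + 5 \cdot 2\right) = 22 \cdot 1 + 2 \left(-19 + 10\right) = 22 + 2 \left(-9\right) = 22 - 18 = 4$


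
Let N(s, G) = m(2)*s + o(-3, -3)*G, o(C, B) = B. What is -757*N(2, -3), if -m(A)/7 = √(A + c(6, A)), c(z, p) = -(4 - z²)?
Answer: -6813 + 10598*√34 ≈ 54983.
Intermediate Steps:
c(z, p) = -4 + z²
m(A) = -7*√(32 + A) (m(A) = -7*√(A + (-4 + 6²)) = -7*√(A + (-4 + 36)) = -7*√(A + 32) = -7*√(32 + A))
N(s, G) = -3*G - 7*s*√34 (N(s, G) = (-7*√(32 + 2))*s - 3*G = (-7*√34)*s - 3*G = -7*s*√34 - 3*G = -3*G - 7*s*√34)
-757*N(2, -3) = -757*(-3*(-3) - 7*2*√34) = -757*(9 - 14*√34) = -6813 + 10598*√34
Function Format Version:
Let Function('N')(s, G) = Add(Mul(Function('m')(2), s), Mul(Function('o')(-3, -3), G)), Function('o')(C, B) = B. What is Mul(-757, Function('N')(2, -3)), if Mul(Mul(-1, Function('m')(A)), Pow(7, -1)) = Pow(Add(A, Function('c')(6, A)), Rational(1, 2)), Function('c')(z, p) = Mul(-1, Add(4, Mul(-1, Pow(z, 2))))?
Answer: Add(-6813, Mul(10598, Pow(34, Rational(1, 2)))) ≈ 54983.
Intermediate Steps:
Function('c')(z, p) = Add(-4, Pow(z, 2))
Function('m')(A) = Mul(-7, Pow(Add(32, A), Rational(1, 2))) (Function('m')(A) = Mul(-7, Pow(Add(A, Add(-4, Pow(6, 2))), Rational(1, 2))) = Mul(-7, Pow(Add(A, Add(-4, 36)), Rational(1, 2))) = Mul(-7, Pow(Add(A, 32), Rational(1, 2))) = Mul(-7, Pow(Add(32, A), Rational(1, 2))))
Function('N')(s, G) = Add(Mul(-3, G), Mul(-7, s, Pow(34, Rational(1, 2)))) (Function('N')(s, G) = Add(Mul(Mul(-7, Pow(Add(32, 2), Rational(1, 2))), s), Mul(-3, G)) = Add(Mul(Mul(-7, Pow(34, Rational(1, 2))), s), Mul(-3, G)) = Add(Mul(-7, s, Pow(34, Rational(1, 2))), Mul(-3, G)) = Add(Mul(-3, G), Mul(-7, s, Pow(34, Rational(1, 2)))))
Mul(-757, Function('N')(2, -3)) = Mul(-757, Add(Mul(-3, -3), Mul(-7, 2, Pow(34, Rational(1, 2))))) = Mul(-757, Add(9, Mul(-14, Pow(34, Rational(1, 2))))) = Add(-6813, Mul(10598, Pow(34, Rational(1, 2))))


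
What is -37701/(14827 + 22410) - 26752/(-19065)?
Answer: 277394659/709923405 ≈ 0.39074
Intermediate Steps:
-37701/(14827 + 22410) - 26752/(-19065) = -37701/37237 - 26752*(-1/19065) = -37701*1/37237 + 26752/19065 = -37701/37237 + 26752/19065 = 277394659/709923405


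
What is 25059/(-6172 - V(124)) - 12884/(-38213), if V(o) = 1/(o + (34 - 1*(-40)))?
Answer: -173855771878/46698464141 ≈ -3.7229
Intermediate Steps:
V(o) = 1/(74 + o) (V(o) = 1/(o + (34 + 40)) = 1/(o + 74) = 1/(74 + o))
25059/(-6172 - V(124)) - 12884/(-38213) = 25059/(-6172 - 1/(74 + 124)) - 12884/(-38213) = 25059/(-6172 - 1/198) - 12884*(-1/38213) = 25059/(-6172 - 1*1/198) + 12884/38213 = 25059/(-6172 - 1/198) + 12884/38213 = 25059/(-1222057/198) + 12884/38213 = 25059*(-198/1222057) + 12884/38213 = -4961682/1222057 + 12884/38213 = -173855771878/46698464141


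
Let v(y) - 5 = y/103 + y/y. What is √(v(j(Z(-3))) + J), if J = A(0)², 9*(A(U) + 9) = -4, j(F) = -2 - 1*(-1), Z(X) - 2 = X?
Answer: 2*√20449414/927 ≈ 9.7564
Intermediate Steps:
Z(X) = 2 + X
j(F) = -1 (j(F) = -2 + 1 = -1)
A(U) = -85/9 (A(U) = -9 + (⅑)*(-4) = -9 - 4/9 = -85/9)
J = 7225/81 (J = (-85/9)² = 7225/81 ≈ 89.198)
v(y) = 6 + y/103 (v(y) = 5 + (y/103 + y/y) = 5 + (y*(1/103) + 1) = 5 + (y/103 + 1) = 5 + (1 + y/103) = 6 + y/103)
√(v(j(Z(-3))) + J) = √((6 + (1/103)*(-1)) + 7225/81) = √((6 - 1/103) + 7225/81) = √(617/103 + 7225/81) = √(794152/8343) = 2*√20449414/927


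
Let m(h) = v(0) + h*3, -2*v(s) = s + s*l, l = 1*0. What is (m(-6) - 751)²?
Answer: 591361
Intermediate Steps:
l = 0
v(s) = -s/2 (v(s) = -(s + s*0)/2 = -(s + 0)/2 = -s/2)
m(h) = 3*h (m(h) = -½*0 + h*3 = 0 + 3*h = 3*h)
(m(-6) - 751)² = (3*(-6) - 751)² = (-18 - 751)² = (-769)² = 591361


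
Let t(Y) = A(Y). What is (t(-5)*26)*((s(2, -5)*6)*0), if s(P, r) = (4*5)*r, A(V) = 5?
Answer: 0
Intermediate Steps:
t(Y) = 5
s(P, r) = 20*r
(t(-5)*26)*((s(2, -5)*6)*0) = (5*26)*(((20*(-5))*6)*0) = 130*(-100*6*0) = 130*(-600*0) = 130*0 = 0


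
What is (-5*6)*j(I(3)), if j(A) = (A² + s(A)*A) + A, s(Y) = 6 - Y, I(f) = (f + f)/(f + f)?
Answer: -210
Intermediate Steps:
I(f) = 1 (I(f) = (2*f)/((2*f)) = (2*f)*(1/(2*f)) = 1)
j(A) = A + A² + A*(6 - A) (j(A) = (A² + (6 - A)*A) + A = (A² + A*(6 - A)) + A = A + A² + A*(6 - A))
(-5*6)*j(I(3)) = (-5*6)*(7*1) = -30*7 = -210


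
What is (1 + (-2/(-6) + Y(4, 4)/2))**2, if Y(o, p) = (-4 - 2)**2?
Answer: 3364/9 ≈ 373.78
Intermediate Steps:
Y(o, p) = 36 (Y(o, p) = (-6)**2 = 36)
(1 + (-2/(-6) + Y(4, 4)/2))**2 = (1 + (-2/(-6) + 36/2))**2 = (1 + (-2*(-1/6) + 36*(1/2)))**2 = (1 + (1/3 + 18))**2 = (1 + 55/3)**2 = (58/3)**2 = 3364/9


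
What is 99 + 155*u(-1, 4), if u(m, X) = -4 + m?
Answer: -676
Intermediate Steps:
99 + 155*u(-1, 4) = 99 + 155*(-4 - 1) = 99 + 155*(-5) = 99 - 775 = -676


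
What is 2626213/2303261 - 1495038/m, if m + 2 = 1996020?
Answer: 899252850458/2298675207349 ≈ 0.39120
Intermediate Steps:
m = 1996018 (m = -2 + 1996020 = 1996018)
2626213/2303261 - 1495038/m = 2626213/2303261 - 1495038/1996018 = 2626213*(1/2303261) - 1495038*1/1996018 = 2626213/2303261 - 747519/998009 = 899252850458/2298675207349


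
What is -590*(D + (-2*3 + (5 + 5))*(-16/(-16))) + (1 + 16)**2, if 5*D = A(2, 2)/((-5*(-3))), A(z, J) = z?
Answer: -31301/15 ≈ -2086.7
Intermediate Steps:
D = 2/75 (D = (2/((-5*(-3))))/5 = (2/15)/5 = (2*(1/15))/5 = (1/5)*(2/15) = 2/75 ≈ 0.026667)
-590*(D + (-2*3 + (5 + 5))*(-16/(-16))) + (1 + 16)**2 = -590*(2/75 + (-2*3 + (5 + 5))*(-16/(-16))) + (1 + 16)**2 = -590*(2/75 + (-6 + 10)*(-16*(-1/16))) + 17**2 = -590*(2/75 + 4*1) + 289 = -590*(2/75 + 4) + 289 = -590*302/75 + 289 = -35636/15 + 289 = -31301/15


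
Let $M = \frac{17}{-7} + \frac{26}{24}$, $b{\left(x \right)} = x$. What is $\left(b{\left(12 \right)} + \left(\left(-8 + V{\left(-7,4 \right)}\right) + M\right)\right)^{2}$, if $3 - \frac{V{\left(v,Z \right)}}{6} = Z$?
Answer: $\frac{78961}{7056} \approx 11.191$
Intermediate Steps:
$V{\left(v,Z \right)} = 18 - 6 Z$
$M = - \frac{113}{84}$ ($M = 17 \left(- \frac{1}{7}\right) + 26 \cdot \frac{1}{24} = - \frac{17}{7} + \frac{13}{12} = - \frac{113}{84} \approx -1.3452$)
$\left(b{\left(12 \right)} + \left(\left(-8 + V{\left(-7,4 \right)}\right) + M\right)\right)^{2} = \left(12 + \left(\left(-8 + \left(18 - 24\right)\right) - \frac{113}{84}\right)\right)^{2} = \left(12 - \frac{1289}{84}\right)^{2} = \left(- \frac{281}{84}\right)^{2} = \frac{78961}{7056}$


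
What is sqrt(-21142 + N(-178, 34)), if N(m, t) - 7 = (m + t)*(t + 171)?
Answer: I*sqrt(50655) ≈ 225.07*I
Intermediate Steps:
N(m, t) = 7 + (171 + t)*(m + t) (N(m, t) = 7 + (m + t)*(t + 171) = 7 + (m + t)*(171 + t) = 7 + (171 + t)*(m + t))
sqrt(-21142 + N(-178, 34)) = sqrt(-21142 + (7 + 34**2 + 171*(-178) + 171*34 - 178*34)) = sqrt(-21142 + (7 + 1156 - 30438 + 5814 - 6052)) = sqrt(-21142 - 29513) = sqrt(-50655) = I*sqrt(50655)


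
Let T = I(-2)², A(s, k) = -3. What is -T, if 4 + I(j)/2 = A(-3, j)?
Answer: -196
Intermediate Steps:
I(j) = -14 (I(j) = -8 + 2*(-3) = -8 - 6 = -14)
T = 196 (T = (-14)² = 196)
-T = -1*196 = -196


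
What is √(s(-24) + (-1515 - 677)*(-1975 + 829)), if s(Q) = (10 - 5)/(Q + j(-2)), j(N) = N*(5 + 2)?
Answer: √3627374018/38 ≈ 1584.9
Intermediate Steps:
j(N) = 7*N (j(N) = N*7 = 7*N)
s(Q) = 5/(-14 + Q) (s(Q) = (10 - 5)/(Q + 7*(-2)) = 5/(Q - 14) = 5/(-14 + Q))
√(s(-24) + (-1515 - 677)*(-1975 + 829)) = √(5/(-14 - 24) + (-1515 - 677)*(-1975 + 829)) = √(5/(-38) - 2192*(-1146)) = √(5*(-1/38) + 2512032) = √(-5/38 + 2512032) = √(95457211/38) = √3627374018/38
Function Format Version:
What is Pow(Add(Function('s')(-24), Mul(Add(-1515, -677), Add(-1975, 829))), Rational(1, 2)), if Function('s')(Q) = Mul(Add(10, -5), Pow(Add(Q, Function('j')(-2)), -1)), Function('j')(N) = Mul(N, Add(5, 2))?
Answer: Mul(Rational(1, 38), Pow(3627374018, Rational(1, 2))) ≈ 1584.9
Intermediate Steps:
Function('j')(N) = Mul(7, N) (Function('j')(N) = Mul(N, 7) = Mul(7, N))
Function('s')(Q) = Mul(5, Pow(Add(-14, Q), -1)) (Function('s')(Q) = Mul(Add(10, -5), Pow(Add(Q, Mul(7, -2)), -1)) = Mul(5, Pow(Add(Q, -14), -1)) = Mul(5, Pow(Add(-14, Q), -1)))
Pow(Add(Function('s')(-24), Mul(Add(-1515, -677), Add(-1975, 829))), Rational(1, 2)) = Pow(Add(Mul(5, Pow(Add(-14, -24), -1)), Mul(Add(-1515, -677), Add(-1975, 829))), Rational(1, 2)) = Pow(Add(Mul(5, Pow(-38, -1)), Mul(-2192, -1146)), Rational(1, 2)) = Pow(Add(Mul(5, Rational(-1, 38)), 2512032), Rational(1, 2)) = Pow(Add(Rational(-5, 38), 2512032), Rational(1, 2)) = Pow(Rational(95457211, 38), Rational(1, 2)) = Mul(Rational(1, 38), Pow(3627374018, Rational(1, 2)))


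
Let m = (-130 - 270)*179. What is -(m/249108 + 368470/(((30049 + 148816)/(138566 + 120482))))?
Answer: -1188884933484724/2227835121 ≈ -5.3365e+5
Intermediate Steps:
m = -71600 (m = -400*179 = -71600)
-(m/249108 + 368470/(((30049 + 148816)/(138566 + 120482)))) = -(-71600/249108 + 368470/(((30049 + 148816)/(138566 + 120482)))) = -(-71600*1/249108 + 368470/((178865/259048))) = -(-17900/62277 + 368470/((178865*(1/259048)))) = -(-17900/62277 + 368470/(178865/259048)) = -(-17900/62277 + 368470*(259048/178865)) = -(-17900/62277 + 19090283312/35773) = -1*1188884933484724/2227835121 = -1188884933484724/2227835121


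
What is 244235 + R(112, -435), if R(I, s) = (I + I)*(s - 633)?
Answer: 5003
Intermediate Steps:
R(I, s) = 2*I*(-633 + s) (R(I, s) = (2*I)*(-633 + s) = 2*I*(-633 + s))
244235 + R(112, -435) = 244235 + 2*112*(-633 - 435) = 244235 + 2*112*(-1068) = 244235 - 239232 = 5003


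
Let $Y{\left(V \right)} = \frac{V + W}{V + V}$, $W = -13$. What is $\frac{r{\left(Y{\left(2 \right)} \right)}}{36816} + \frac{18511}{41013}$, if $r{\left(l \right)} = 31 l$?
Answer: $\frac{904006157}{2013246144} \approx 0.44903$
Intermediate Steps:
$Y{\left(V \right)} = \frac{-13 + V}{2 V}$ ($Y{\left(V \right)} = \frac{V - 13}{V + V} = \frac{-13 + V}{2 V}$)
$\frac{r{\left(Y{\left(2 \right)} \right)}}{36816} + \frac{18511}{41013} = \frac{31 \frac{-13 + 2}{2 \cdot 2}}{36816} + \frac{18511}{41013} = 31 \cdot \frac{1}{2} \cdot \frac{1}{2} \left(-11\right) \frac{1}{36816} + 18511 \cdot \frac{1}{41013} = 31 \left(- \frac{11}{4}\right) \frac{1}{36816} + \frac{18511}{41013} = \left(- \frac{341}{4}\right) \frac{1}{36816} + \frac{18511}{41013} = - \frac{341}{147264} + \frac{18511}{41013} = \frac{904006157}{2013246144}$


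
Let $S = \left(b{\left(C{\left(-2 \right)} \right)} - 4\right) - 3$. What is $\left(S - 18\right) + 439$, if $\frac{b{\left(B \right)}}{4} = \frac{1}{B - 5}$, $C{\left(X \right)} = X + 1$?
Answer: $\frac{1240}{3} \approx 413.33$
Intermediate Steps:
$C{\left(X \right)} = 1 + X$
$b{\left(B \right)} = \frac{4}{-5 + B}$ ($b{\left(B \right)} = \frac{4}{B - 5} = \frac{4}{-5 + B}$)
$S = - \frac{23}{3}$ ($S = \left(\frac{4}{-5 + \left(1 - 2\right)} - 4\right) - 3 = \left(\frac{4}{-5 - 1} - 4\right) - 3 = \left(\frac{4}{-6} - 4\right) - 3 = \left(4 \left(- \frac{1}{6}\right) - 4\right) - 3 = \left(- \frac{2}{3} - 4\right) - 3 = - \frac{14}{3} - 3 = - \frac{23}{3} \approx -7.6667$)
$\left(S - 18\right) + 439 = \left(- \frac{23}{3} - 18\right) + 439 = - \frac{77}{3} + 439 = \frac{1240}{3}$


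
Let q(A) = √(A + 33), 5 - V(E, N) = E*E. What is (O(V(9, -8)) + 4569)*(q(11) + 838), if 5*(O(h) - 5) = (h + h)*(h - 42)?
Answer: 34195428/5 + 81612*√11/5 ≈ 6.8932e+6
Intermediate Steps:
V(E, N) = 5 - E² (V(E, N) = 5 - E*E = 5 - E²)
O(h) = 5 + 2*h*(-42 + h)/5 (O(h) = 5 + ((h + h)*(h - 42))/5 = 5 + ((2*h)*(-42 + h))/5 = 5 + (2*h*(-42 + h))/5 = 5 + 2*h*(-42 + h)/5)
q(A) = √(33 + A)
(O(V(9, -8)) + 4569)*(q(11) + 838) = ((5 - 84*(5 - 1*9²)/5 + 2*(5 - 1*9²)²/5) + 4569)*(√(33 + 11) + 838) = ((5 - 84*(5 - 1*81)/5 + 2*(5 - 1*81)²/5) + 4569)*(√44 + 838) = ((5 - 84*(5 - 81)/5 + 2*(5 - 81)²/5) + 4569)*(2*√11 + 838) = ((5 - 84/5*(-76) + (⅖)*(-76)²) + 4569)*(838 + 2*√11) = ((5 + 6384/5 + (⅖)*5776) + 4569)*(838 + 2*√11) = ((5 + 6384/5 + 11552/5) + 4569)*(838 + 2*√11) = (17961/5 + 4569)*(838 + 2*√11) = 40806*(838 + 2*√11)/5 = 34195428/5 + 81612*√11/5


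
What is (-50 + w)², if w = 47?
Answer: 9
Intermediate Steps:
(-50 + w)² = (-50 + 47)² = (-3)² = 9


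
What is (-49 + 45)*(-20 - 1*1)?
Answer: 84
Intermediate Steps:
(-49 + 45)*(-20 - 1*1) = -4*(-20 - 1) = -4*(-21) = 84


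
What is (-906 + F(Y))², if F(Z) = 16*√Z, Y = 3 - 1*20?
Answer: 816484 - 28992*I*√17 ≈ 8.1648e+5 - 1.1954e+5*I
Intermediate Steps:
Y = -17 (Y = 3 - 20 = -17)
(-906 + F(Y))² = (-906 + 16*√(-17))² = (-906 + 16*(I*√17))² = (-906 + 16*I*√17)²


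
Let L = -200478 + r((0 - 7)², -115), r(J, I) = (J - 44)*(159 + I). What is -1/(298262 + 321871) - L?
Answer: 124186594313/620133 ≈ 2.0026e+5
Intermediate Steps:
r(J, I) = (-44 + J)*(159 + I)
L = -200258 (L = -200478 + (-6996 - 44*(-115) + 159*(0 - 7)² - 115*(0 - 7)²) = -200478 + (-6996 + 5060 + 159*(-7)² - 115*(-7)²) = -200478 + (-6996 + 5060 + 159*49 - 115*49) = -200478 + (-6996 + 5060 + 7791 - 5635) = -200478 + 220 = -200258)
-1/(298262 + 321871) - L = -1/(298262 + 321871) - 1*(-200258) = -1/620133 + 200258 = 124186594313/620133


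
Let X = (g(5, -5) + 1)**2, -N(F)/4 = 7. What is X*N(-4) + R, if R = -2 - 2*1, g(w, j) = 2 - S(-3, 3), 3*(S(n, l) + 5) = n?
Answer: -2272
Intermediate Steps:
S(n, l) = -5 + n/3
N(F) = -28 (N(F) = -4*7 = -28)
g(w, j) = 8 (g(w, j) = 2 - (-5 + (1/3)*(-3)) = 2 - (-5 - 1) = 2 - 1*(-6) = 2 + 6 = 8)
R = -4 (R = -2 - 2 = -4)
X = 81 (X = (8 + 1)**2 = 9**2 = 81)
X*N(-4) + R = 81*(-28) - 4 = -2268 - 4 = -2272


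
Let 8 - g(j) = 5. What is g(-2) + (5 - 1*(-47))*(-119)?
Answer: -6185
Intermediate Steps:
g(j) = 3 (g(j) = 8 - 1*5 = 8 - 5 = 3)
g(-2) + (5 - 1*(-47))*(-119) = 3 + (5 - 1*(-47))*(-119) = 3 + (5 + 47)*(-119) = 3 + 52*(-119) = 3 - 6188 = -6185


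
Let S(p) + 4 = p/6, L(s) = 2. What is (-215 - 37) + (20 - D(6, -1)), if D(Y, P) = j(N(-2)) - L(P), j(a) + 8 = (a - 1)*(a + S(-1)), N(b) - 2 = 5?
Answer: -239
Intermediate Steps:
S(p) = -4 + p/6
N(b) = 7 (N(b) = 2 + 5 = 7)
j(a) = -8 + (-1 + a)*(-25/6 + a) (j(a) = -8 + (a - 1)*(a + (-4 + (⅙)*(-1))) = -8 + (-1 + a)*(a + (-4 - ⅙)) = -8 + (-1 + a)*(a - 25/6) = -8 + (-1 + a)*(-25/6 + a))
D(Y, P) = 7 (D(Y, P) = (-23/6 + 7² - 31/6*7) - 1*2 = (-23/6 + 49 - 217/6) - 2 = 9 - 2 = 7)
(-215 - 37) + (20 - D(6, -1)) = (-215 - 37) + (20 - 1*7) = -252 + (20 - 7) = -252 + 13 = -239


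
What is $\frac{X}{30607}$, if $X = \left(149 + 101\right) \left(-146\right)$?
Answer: $- \frac{36500}{30607} \approx -1.1925$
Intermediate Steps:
$X = -36500$ ($X = 250 \left(-146\right) = -36500$)
$\frac{X}{30607} = - \frac{36500}{30607}$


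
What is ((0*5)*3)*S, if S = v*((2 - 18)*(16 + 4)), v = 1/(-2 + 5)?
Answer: 0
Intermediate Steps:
v = ⅓ (v = 1/3 = ⅓ ≈ 0.33333)
S = -320/3 (S = ((2 - 18)*(16 + 4))/3 = (-16*20)/3 = (⅓)*(-320) = -320/3 ≈ -106.67)
((0*5)*3)*S = ((0*5)*3)*(-320/3) = (0*3)*(-320/3) = 0*(-320/3) = 0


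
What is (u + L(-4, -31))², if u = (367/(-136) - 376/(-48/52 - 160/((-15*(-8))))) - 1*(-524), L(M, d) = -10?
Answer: 1028591498025/2238016 ≈ 4.5960e+5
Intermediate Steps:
u = 1029155/1496 (u = (367*(-1/136) - 376/(-48*1/52 - 160/120)) + 524 = (-367/136 - 376/(-12/13 - 160*1/120)) + 524 = (-367/136 - 376/(-12/13 - 4/3)) + 524 = (-367/136 - 376/(-88/39)) + 524 = (-367/136 - 376*(-39/88)) + 524 = (-367/136 + 1833/11) + 524 = 245251/1496 + 524 = 1029155/1496 ≈ 687.94)
(u + L(-4, -31))² = (1029155/1496 - 10)² = (1014195/1496)² = 1028591498025/2238016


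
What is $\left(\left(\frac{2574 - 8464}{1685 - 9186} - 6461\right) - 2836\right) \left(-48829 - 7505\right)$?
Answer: $\frac{3928220914938}{7501} \approx 5.2369 \cdot 10^{8}$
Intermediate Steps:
$\left(\left(\frac{2574 - 8464}{1685 - 9186} - 6461\right) - 2836\right) \left(-48829 - 7505\right) = \left(\left(- \frac{5890}{-7501} - 6461\right) - 2836\right) \left(-56334\right) = \left(\left(\left(-5890\right) \left(- \frac{1}{7501}\right) - 6461\right) - 2836\right) \left(-56334\right) = \left(\left(\frac{5890}{7501} - 6461\right) - 2836\right) \left(-56334\right) = \left(- \frac{48458071}{7501} - 2836\right) \left(-56334\right) = \left(- \frac{69730907}{7501}\right) \left(-56334\right) = \frac{3928220914938}{7501}$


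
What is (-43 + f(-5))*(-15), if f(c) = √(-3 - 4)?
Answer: 645 - 15*I*√7 ≈ 645.0 - 39.686*I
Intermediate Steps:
f(c) = I*√7 (f(c) = √(-7) = I*√7)
(-43 + f(-5))*(-15) = (-43 + I*√7)*(-15) = 645 - 15*I*√7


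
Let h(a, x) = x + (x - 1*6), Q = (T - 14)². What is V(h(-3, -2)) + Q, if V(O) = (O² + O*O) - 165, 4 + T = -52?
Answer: 4935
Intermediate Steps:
T = -56 (T = -4 - 52 = -56)
Q = 4900 (Q = (-56 - 14)² = (-70)² = 4900)
h(a, x) = -6 + 2*x (h(a, x) = x + (x - 6) = x + (-6 + x) = -6 + 2*x)
V(O) = -165 + 2*O² (V(O) = (O² + O²) - 165 = 2*O² - 165 = -165 + 2*O²)
V(h(-3, -2)) + Q = (-165 + 2*(-6 + 2*(-2))²) + 4900 = (-165 + 2*(-6 - 4)²) + 4900 = (-165 + 2*(-10)²) + 4900 = (-165 + 2*100) + 4900 = (-165 + 200) + 4900 = 35 + 4900 = 4935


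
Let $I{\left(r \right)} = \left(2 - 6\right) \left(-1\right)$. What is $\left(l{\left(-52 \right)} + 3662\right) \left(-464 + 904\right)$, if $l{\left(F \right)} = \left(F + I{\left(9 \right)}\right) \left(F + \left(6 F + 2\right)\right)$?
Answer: $9256720$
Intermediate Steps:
$I{\left(r \right)} = 4$ ($I{\left(r \right)} = \left(2 - 6\right) \left(-1\right) = \left(-4\right) \left(-1\right) = 4$)
$l{\left(F \right)} = \left(2 + 7 F\right) \left(4 + F\right)$ ($l{\left(F \right)} = \left(F + 4\right) \left(F + \left(6 F + 2\right)\right) = \left(4 + F\right) \left(F + \left(2 + 6 F\right)\right) = \left(4 + F\right) \left(2 + 7 F\right) = \left(2 + 7 F\right) \left(4 + F\right)$)
$\left(l{\left(-52 \right)} + 3662\right) \left(-464 + 904\right) = \left(\left(8 + 7 \left(-52\right)^{2} + 30 \left(-52\right)\right) + 3662\right) \left(-464 + 904\right) = \left(\left(8 + 7 \cdot 2704 - 1560\right) + 3662\right) 440 = \left(\left(8 + 18928 - 1560\right) + 3662\right) 440 = \left(17376 + 3662\right) 440 = 21038 \cdot 440 = 9256720$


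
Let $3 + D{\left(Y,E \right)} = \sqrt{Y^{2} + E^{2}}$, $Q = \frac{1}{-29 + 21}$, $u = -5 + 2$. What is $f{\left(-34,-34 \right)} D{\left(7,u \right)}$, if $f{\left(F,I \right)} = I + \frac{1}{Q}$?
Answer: $126 - 42 \sqrt{58} \approx -193.86$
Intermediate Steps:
$u = -3$
$Q = - \frac{1}{8}$ ($Q = \frac{1}{-8} = - \frac{1}{8} \approx -0.125$)
$D{\left(Y,E \right)} = -3 + \sqrt{E^{2} + Y^{2}}$ ($D{\left(Y,E \right)} = -3 + \sqrt{Y^{2} + E^{2}} = -3 + \sqrt{E^{2} + Y^{2}}$)
$f{\left(F,I \right)} = -8 + I$ ($f{\left(F,I \right)} = I + \frac{1}{- \frac{1}{8}} = I - 8 = -8 + I$)
$f{\left(-34,-34 \right)} D{\left(7,u \right)} = \left(-8 - 34\right) \left(-3 + \sqrt{\left(-3\right)^{2} + 7^{2}}\right) = - 42 \left(-3 + \sqrt{9 + 49}\right) = - 42 \left(-3 + \sqrt{58}\right) = 126 - 42 \sqrt{58}$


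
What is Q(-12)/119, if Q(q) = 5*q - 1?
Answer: -61/119 ≈ -0.51260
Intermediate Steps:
Q(q) = -1 + 5*q
Q(-12)/119 = (-1 + 5*(-12))/119 = (-1 - 60)/119 = (1/119)*(-61) = -61/119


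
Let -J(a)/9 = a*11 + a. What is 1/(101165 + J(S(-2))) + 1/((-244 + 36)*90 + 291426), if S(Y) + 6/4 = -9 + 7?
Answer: 374249/27691385358 ≈ 1.3515e-5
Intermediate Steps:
S(Y) = -7/2 (S(Y) = -3/2 + (-9 + 7) = -3/2 - 2 = -7/2)
J(a) = -108*a (J(a) = -9*(a*11 + a) = -9*(11*a + a) = -108*a)
1/(101165 + J(S(-2))) + 1/((-244 + 36)*90 + 291426) = 1/(101165 - 108*(-7/2)) + 1/((-244 + 36)*90 + 291426) = 1/(101165 + 378) + 1/(-208*90 + 291426) = 1/101543 + 1/(-18720 + 291426) = 1/101543 + 1/272706 = 374249/27691385358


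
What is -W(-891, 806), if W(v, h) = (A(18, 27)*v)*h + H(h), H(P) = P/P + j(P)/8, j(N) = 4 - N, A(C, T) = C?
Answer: 51706909/4 ≈ 1.2927e+7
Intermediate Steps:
H(P) = 3/2 - P/8 (H(P) = P/P + (4 - P)/8 = 1 + (4 - P)*(1/8) = 1 + (1/2 - P/8) = 3/2 - P/8)
W(v, h) = 3/2 - h/8 + 18*h*v (W(v, h) = (18*v)*h + (3/2 - h/8) = 18*h*v + (3/2 - h/8) = 3/2 - h/8 + 18*h*v)
-W(-891, 806) = -(3/2 - 1/8*806 + 18*806*(-891)) = -(3/2 - 403/4 - 12926628) = -1*(-51706909/4) = 51706909/4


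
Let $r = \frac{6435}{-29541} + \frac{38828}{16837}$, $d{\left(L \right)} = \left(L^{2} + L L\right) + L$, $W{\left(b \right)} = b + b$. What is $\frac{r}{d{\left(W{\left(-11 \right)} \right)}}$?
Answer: $\frac{346223951}{156841066294} \approx 0.0022075$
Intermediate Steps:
$W{\left(b \right)} = 2 b$
$d{\left(L \right)} = L + 2 L^{2}$ ($d{\left(L \right)} = \left(L^{2} + L^{2}\right) + L = 2 L^{2} + L = L + 2 L^{2}$)
$r = \frac{346223951}{165793939}$ ($r = 6435 \left(- \frac{1}{29541}\right) + 38828 \cdot \frac{1}{16837} = - \frac{2145}{9847} + \frac{38828}{16837} = \frac{346223951}{165793939} \approx 2.0883$)
$\frac{r}{d{\left(W{\left(-11 \right)} \right)}} = \frac{346223951}{165793939 \cdot 2 \left(-11\right) \left(1 + 2 \cdot 2 \left(-11\right)\right)} = \frac{346223951}{165793939 \left(- 22 \left(1 + 2 \left(-22\right)\right)\right)} = \frac{346223951}{165793939 \left(- 22 \left(1 - 44\right)\right)} = \frac{346223951}{165793939 \left(\left(-22\right) \left(-43\right)\right)} = \frac{346223951}{165793939 \cdot 946} = \frac{346223951}{165793939} \cdot \frac{1}{946} = \frac{346223951}{156841066294}$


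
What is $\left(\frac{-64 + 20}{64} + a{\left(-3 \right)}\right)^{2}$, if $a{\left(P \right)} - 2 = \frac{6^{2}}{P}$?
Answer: $\frac{29241}{256} \approx 114.22$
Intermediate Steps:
$a{\left(P \right)} = 2 + \frac{36}{P}$ ($a{\left(P \right)} = 2 + \frac{6^{2}}{P} = 2 + \frac{36}{P}$)
$\left(\frac{-64 + 20}{64} + a{\left(-3 \right)}\right)^{2} = \left(\frac{-64 + 20}{64} + \left(2 + \frac{36}{-3}\right)\right)^{2} = \left(\left(-44\right) \frac{1}{64} + \left(2 + 36 \left(- \frac{1}{3}\right)\right)\right)^{2} = \left(- \frac{11}{16} + \left(2 - 12\right)\right)^{2} = \left(- \frac{11}{16} - 10\right)^{2} = \left(- \frac{171}{16}\right)^{2} = \frac{29241}{256}$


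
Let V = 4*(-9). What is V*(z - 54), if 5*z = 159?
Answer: 3996/5 ≈ 799.20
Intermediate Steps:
z = 159/5 (z = (⅕)*159 = 159/5 ≈ 31.800)
V = -36
V*(z - 54) = -36*(159/5 - 54) = -36*(-111/5) = 3996/5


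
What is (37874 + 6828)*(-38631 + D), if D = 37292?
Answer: -59855978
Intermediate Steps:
(37874 + 6828)*(-38631 + D) = (37874 + 6828)*(-38631 + 37292) = 44702*(-1339) = -59855978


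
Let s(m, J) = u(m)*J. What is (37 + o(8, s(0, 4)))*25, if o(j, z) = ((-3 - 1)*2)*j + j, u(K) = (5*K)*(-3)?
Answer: -475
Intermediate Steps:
u(K) = -15*K
s(m, J) = -15*J*m (s(m, J) = (-15*m)*J = -15*J*m)
o(j, z) = -7*j (o(j, z) = (-4*2)*j + j = -8*j + j = -7*j)
(37 + o(8, s(0, 4)))*25 = (37 - 7*8)*25 = (37 - 56)*25 = -19*25 = -475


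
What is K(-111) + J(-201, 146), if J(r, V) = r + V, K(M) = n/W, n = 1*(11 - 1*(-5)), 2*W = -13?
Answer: -747/13 ≈ -57.462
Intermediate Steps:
W = -13/2 (W = (1/2)*(-13) = -13/2 ≈ -6.5000)
n = 16 (n = 1*(11 + 5) = 1*16 = 16)
K(M) = -32/13 (K(M) = 16/(-13/2) = 16*(-2/13) = -32/13)
J(r, V) = V + r
K(-111) + J(-201, 146) = -32/13 + (146 - 201) = -32/13 - 55 = -747/13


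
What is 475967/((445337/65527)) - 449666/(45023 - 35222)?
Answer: 305480093950367/4364747937 ≈ 69988.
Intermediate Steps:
475967/((445337/65527)) - 449666/(45023 - 35222) = 475967/((445337*(1/65527))) - 449666/9801 = 475967/(445337/65527) - 449666*1/9801 = 475967*(65527/445337) - 449666/9801 = 31188689609/445337 - 449666/9801 = 305480093950367/4364747937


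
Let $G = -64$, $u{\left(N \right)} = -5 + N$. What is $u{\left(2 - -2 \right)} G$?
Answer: $64$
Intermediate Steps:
$u{\left(2 - -2 \right)} G = \left(-5 + \left(2 - -2\right)\right) \left(-64\right) = \left(-5 + \left(2 + 2\right)\right) \left(-64\right) = \left(-5 + 4\right) \left(-64\right) = \left(-1\right) \left(-64\right) = 64$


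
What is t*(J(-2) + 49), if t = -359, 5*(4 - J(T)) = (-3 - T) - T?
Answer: -94776/5 ≈ -18955.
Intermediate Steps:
J(T) = 23/5 + 2*T/5 (J(T) = 4 - ((-3 - T) - T)/5 = 4 - (-3 - 2*T)/5 = 4 + (⅗ + 2*T/5) = 23/5 + 2*T/5)
t*(J(-2) + 49) = -359*((23/5 + (⅖)*(-2)) + 49) = -359*((23/5 - ⅘) + 49) = -359*(19/5 + 49) = -359*264/5 = -94776/5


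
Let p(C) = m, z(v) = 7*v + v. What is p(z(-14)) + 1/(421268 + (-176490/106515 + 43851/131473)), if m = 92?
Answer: 12060901647511699/131096753655599 ≈ 92.000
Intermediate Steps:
z(v) = 8*v
p(C) = 92
p(z(-14)) + 1/(421268 + (-176490/106515 + 43851/131473)) = 92 + 1/(421268 + (-176490/106515 + 43851/131473)) = 92 + 1/(421268 + (-176490*1/106515 + 43851*(1/131473))) = 92 + 1/(421268 + (-3922/2367 + 43851/131473)) = 92 + 1/(421268 - 411841789/311196591) = 92 + 1/(131096753655599/311196591) = 92 + 311196591/131096753655599 = 12060901647511699/131096753655599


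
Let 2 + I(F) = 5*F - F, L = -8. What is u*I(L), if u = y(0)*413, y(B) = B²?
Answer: 0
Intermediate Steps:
u = 0 (u = 0²*413 = 0*413 = 0)
I(F) = -2 + 4*F (I(F) = -2 + (5*F - F) = -2 + 4*F)
u*I(L) = 0*(-2 + 4*(-8)) = 0*(-2 - 32) = 0*(-34) = 0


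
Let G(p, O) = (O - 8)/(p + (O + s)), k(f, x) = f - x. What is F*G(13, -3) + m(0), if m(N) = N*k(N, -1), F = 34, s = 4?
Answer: -187/7 ≈ -26.714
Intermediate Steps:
m(N) = N*(1 + N) (m(N) = N*(N - 1*(-1)) = N*(N + 1) = N*(1 + N))
G(p, O) = (-8 + O)/(4 + O + p) (G(p, O) = (O - 8)/(p + (O + 4)) = (-8 + O)/(p + (4 + O)) = (-8 + O)/(4 + O + p))
F*G(13, -3) + m(0) = 34*((-8 - 3)/(4 - 3 + 13)) + 0*(1 + 0) = 34*(-11/14) + 0*1 = 34*((1/14)*(-11)) + 0 = 34*(-11/14) + 0 = -187/7 + 0 = -187/7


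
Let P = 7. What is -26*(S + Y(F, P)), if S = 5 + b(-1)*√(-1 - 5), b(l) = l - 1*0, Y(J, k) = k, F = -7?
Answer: -312 + 26*I*√6 ≈ -312.0 + 63.687*I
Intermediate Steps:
b(l) = l (b(l) = l + 0 = l)
S = 5 - I*√6 (S = 5 - √(-1 - 5) = 5 - √(-6) = 5 - I*√6 ≈ 5.0 - 2.4495*I)
-26*(S + Y(F, P)) = -26*((5 - I*√6) + 7) = -26*(12 - I*√6) = -312 + 26*I*√6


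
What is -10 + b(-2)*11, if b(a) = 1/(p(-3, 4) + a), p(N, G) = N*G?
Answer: -151/14 ≈ -10.786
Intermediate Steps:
p(N, G) = G*N
b(a) = 1/(-12 + a) (b(a) = 1/(4*(-3) + a) = 1/(-12 + a))
-10 + b(-2)*11 = -10 + 11/(-12 - 2) = -10 + 11/(-14) = -10 - 1/14*11 = -10 - 11/14 = -151/14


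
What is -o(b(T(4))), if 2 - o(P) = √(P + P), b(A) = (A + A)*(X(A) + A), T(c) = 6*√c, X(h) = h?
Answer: -2 + 24*√2 ≈ 31.941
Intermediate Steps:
b(A) = 4*A² (b(A) = (A + A)*(A + A) = (2*A)*(2*A) = 4*A²)
o(P) = 2 - √2*√P (o(P) = 2 - √(P + P) = 2 - √(2*P) = 2 - √2*√P)
-o(b(T(4))) = -(2 - √2*√(4*(6*√4)²)) = -(2 - √2*√(4*(6*2)²)) = -(2 - √2*√(4*12²)) = -(2 - √2*√(4*144)) = -(2 - √2*√576) = -(2 - 1*√2*24) = -(2 - 24*√2) = -2 + 24*√2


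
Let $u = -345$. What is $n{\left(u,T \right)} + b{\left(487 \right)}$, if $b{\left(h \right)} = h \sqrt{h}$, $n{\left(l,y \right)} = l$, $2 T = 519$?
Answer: $-345 + 487 \sqrt{487} \approx 10402.0$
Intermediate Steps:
$T = \frac{519}{2}$ ($T = \frac{1}{2} \cdot 519 = \frac{519}{2} \approx 259.5$)
$b{\left(h \right)} = h^{\frac{3}{2}}$
$n{\left(u,T \right)} + b{\left(487 \right)} = -345 + 487^{\frac{3}{2}} = -345 + 487 \sqrt{487}$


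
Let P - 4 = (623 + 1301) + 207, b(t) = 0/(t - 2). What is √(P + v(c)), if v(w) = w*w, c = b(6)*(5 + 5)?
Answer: √2135 ≈ 46.206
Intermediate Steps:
b(t) = 0 (b(t) = 0/(-2 + t) = 0)
c = 0 (c = 0*(5 + 5) = 0*10 = 0)
v(w) = w²
P = 2135 (P = 4 + ((623 + 1301) + 207) = 4 + (1924 + 207) = 4 + 2131 = 2135)
√(P + v(c)) = √(2135 + 0²) = √(2135 + 0) = √2135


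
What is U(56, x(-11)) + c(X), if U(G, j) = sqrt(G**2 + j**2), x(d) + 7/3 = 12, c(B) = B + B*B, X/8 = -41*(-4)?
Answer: 1722656 + sqrt(29065)/3 ≈ 1.7227e+6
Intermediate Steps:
X = 1312 (X = 8*(-41*(-4)) = 8*164 = 1312)
c(B) = B + B**2
x(d) = 29/3 (x(d) = -7/3 + 12 = 29/3)
U(56, x(-11)) + c(X) = sqrt(56**2 + (29/3)**2) + 1312*(1 + 1312) = sqrt(3136 + 841/9) + 1312*1313 = sqrt(29065/9) + 1722656 = sqrt(29065)/3 + 1722656 = 1722656 + sqrt(29065)/3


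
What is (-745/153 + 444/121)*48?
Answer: -355408/6171 ≈ -57.593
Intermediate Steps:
(-745/153 + 444/121)*48 = -22213/18513*48 = -355408/6171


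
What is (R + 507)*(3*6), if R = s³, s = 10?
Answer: 27126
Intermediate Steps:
R = 1000 (R = 10³ = 1000)
(R + 507)*(3*6) = (1000 + 507)*(3*6) = 1507*18 = 27126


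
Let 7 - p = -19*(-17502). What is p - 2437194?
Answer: -2769725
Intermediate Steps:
p = -332531 (p = 7 - (-19)*(-17502) = 7 - 1*332538 = 7 - 332538 = -332531)
p - 2437194 = -332531 - 2437194 = -2769725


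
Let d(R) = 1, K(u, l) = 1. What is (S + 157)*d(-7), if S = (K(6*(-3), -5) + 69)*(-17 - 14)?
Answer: -2013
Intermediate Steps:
S = -2170 (S = (1 + 69)*(-17 - 14) = 70*(-31) = -2170)
(S + 157)*d(-7) = (-2170 + 157)*1 = -2013*1 = -2013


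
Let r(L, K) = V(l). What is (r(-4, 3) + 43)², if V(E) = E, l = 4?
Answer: 2209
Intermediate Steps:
r(L, K) = 4
(r(-4, 3) + 43)² = (4 + 43)² = 47² = 2209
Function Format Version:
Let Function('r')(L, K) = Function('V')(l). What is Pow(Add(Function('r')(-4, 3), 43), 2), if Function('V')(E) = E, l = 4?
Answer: 2209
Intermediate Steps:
Function('r')(L, K) = 4
Pow(Add(Function('r')(-4, 3), 43), 2) = Pow(Add(4, 43), 2) = Pow(47, 2) = 2209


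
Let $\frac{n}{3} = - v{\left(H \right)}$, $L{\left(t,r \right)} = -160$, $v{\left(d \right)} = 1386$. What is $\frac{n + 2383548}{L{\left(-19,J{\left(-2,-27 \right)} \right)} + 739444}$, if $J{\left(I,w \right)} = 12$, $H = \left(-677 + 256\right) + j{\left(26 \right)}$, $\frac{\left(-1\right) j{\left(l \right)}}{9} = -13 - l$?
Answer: $\frac{30505}{9478} \approx 3.2185$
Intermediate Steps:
$j{\left(l \right)} = 117 + 9 l$ ($j{\left(l \right)} = - 9 \left(-13 - l\right) = 117 + 9 l$)
$H = -70$ ($H = \left(-677 + 256\right) + \left(117 + 9 \cdot 26\right) = -421 + \left(117 + 234\right) = -421 + 351 = -70$)
$n = -4158$ ($n = 3 \left(\left(-1\right) 1386\right) = 3 \left(-1386\right) = -4158$)
$\frac{n + 2383548}{L{\left(-19,J{\left(-2,-27 \right)} \right)} + 739444} = \frac{-4158 + 2383548}{-160 + 739444} = \frac{2379390}{739284} = 2379390 \cdot \frac{1}{739284} = \frac{30505}{9478}$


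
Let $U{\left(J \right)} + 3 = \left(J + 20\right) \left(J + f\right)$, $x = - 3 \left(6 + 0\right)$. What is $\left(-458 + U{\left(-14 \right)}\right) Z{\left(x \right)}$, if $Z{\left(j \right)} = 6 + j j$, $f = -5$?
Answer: $-189750$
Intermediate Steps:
$x = -18$ ($x = \left(-3\right) 6 = -18$)
$U{\left(J \right)} = -3 + \left(-5 + J\right) \left(20 + J\right)$ ($U{\left(J \right)} = -3 + \left(J + 20\right) \left(J - 5\right) = -3 + \left(20 + J\right) \left(-5 + J\right) = -3 + \left(-5 + J\right) \left(20 + J\right)$)
$Z{\left(j \right)} = 6 + j^{2}$
$\left(-458 + U{\left(-14 \right)}\right) Z{\left(x \right)} = \left(-458 + \left(-103 + \left(-14\right)^{2} + 15 \left(-14\right)\right)\right) \left(6 + \left(-18\right)^{2}\right) = \left(-458 - 117\right) \left(6 + 324\right) = \left(-458 - 117\right) 330 = \left(-575\right) 330 = -189750$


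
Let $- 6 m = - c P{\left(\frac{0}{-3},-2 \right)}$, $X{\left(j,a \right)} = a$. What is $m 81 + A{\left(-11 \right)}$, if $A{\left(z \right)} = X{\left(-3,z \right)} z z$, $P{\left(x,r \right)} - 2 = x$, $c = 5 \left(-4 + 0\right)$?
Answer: $-1871$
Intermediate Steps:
$c = -20$ ($c = 5 \left(-4\right) = -20$)
$P{\left(x,r \right)} = 2 + x$
$A{\left(z \right)} = z^{3}$ ($A{\left(z \right)} = z z z = z^{2} z = z^{3}$)
$m = - \frac{20}{3}$ ($m = - \frac{\left(-1\right) \left(-20\right) \left(2 + \frac{0}{-3}\right)}{6} = - \frac{20 \left(2 + 0 \left(- \frac{1}{3}\right)\right)}{6} = - \frac{20 \left(2 + 0\right)}{6} = - \frac{20 \cdot 2}{6} = \left(- \frac{1}{6}\right) 40 = - \frac{20}{3} \approx -6.6667$)
$m 81 + A{\left(-11 \right)} = \left(- \frac{20}{3}\right) 81 + \left(-11\right)^{3} = -540 - 1331 = -1871$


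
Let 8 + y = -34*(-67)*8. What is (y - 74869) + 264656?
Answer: 208003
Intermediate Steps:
y = 18216 (y = -8 - 34*(-67)*8 = -8 + 2278*8 = -8 + 18224 = 18216)
(y - 74869) + 264656 = (18216 - 74869) + 264656 = -56653 + 264656 = 208003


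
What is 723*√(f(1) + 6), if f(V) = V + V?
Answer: 1446*√2 ≈ 2045.0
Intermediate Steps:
f(V) = 2*V
723*√(f(1) + 6) = 723*√(2*1 + 6) = 723*√(2 + 6) = 723*√8 = 723*(2*√2) = 1446*√2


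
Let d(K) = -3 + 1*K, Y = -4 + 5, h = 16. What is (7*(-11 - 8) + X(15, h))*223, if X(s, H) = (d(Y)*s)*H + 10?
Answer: -134469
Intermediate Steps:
Y = 1
d(K) = -3 + K
X(s, H) = 10 - 2*H*s (X(s, H) = ((-3 + 1)*s)*H + 10 = (-2*s)*H + 10 = -2*H*s + 10 = 10 - 2*H*s)
(7*(-11 - 8) + X(15, h))*223 = (7*(-11 - 8) + (10 - 2*16*15))*223 = (7*(-19) + (10 - 480))*223 = (-133 - 470)*223 = -603*223 = -134469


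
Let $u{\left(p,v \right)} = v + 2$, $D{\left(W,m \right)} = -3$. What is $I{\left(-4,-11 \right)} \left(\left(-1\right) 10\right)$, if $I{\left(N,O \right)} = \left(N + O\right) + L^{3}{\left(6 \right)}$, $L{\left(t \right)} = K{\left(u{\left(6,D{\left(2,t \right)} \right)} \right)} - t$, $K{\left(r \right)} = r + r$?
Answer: $5270$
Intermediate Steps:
$u{\left(p,v \right)} = 2 + v$
$K{\left(r \right)} = 2 r$
$L{\left(t \right)} = -2 - t$ ($L{\left(t \right)} = 2 \left(2 - 3\right) - t = 2 \left(-1\right) - t = -2 - t$)
$I{\left(N,O \right)} = -512 + N + O$ ($I{\left(N,O \right)} = \left(N + O\right) + \left(-2 - 6\right)^{3} = \left(N + O\right) + \left(-8\right)^{3} = \left(N + O\right) - 512 = -512 + N + O$)
$I{\left(-4,-11 \right)} \left(\left(-1\right) 10\right) = \left(-512 - 4 - 11\right) \left(\left(-1\right) 10\right) = \left(-527\right) \left(-10\right) = 5270$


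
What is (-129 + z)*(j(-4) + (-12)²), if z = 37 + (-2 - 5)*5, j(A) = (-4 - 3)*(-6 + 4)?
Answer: -20066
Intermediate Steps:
j(A) = 14 (j(A) = -7*(-2) = 14)
z = 2 (z = 37 - 7*5 = 37 - 35 = 2)
(-129 + z)*(j(-4) + (-12)²) = (-129 + 2)*(14 + (-12)²) = -127*(14 + 144) = -127*158 = -20066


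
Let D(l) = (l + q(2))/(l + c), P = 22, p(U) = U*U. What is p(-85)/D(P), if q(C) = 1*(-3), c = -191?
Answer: -1221025/19 ≈ -64265.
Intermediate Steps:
q(C) = -3
p(U) = U**2
D(l) = (-3 + l)/(-191 + l) (D(l) = (l - 3)/(l - 191) = (-3 + l)/(-191 + l))
p(-85)/D(P) = (-85)**2/(((-3 + 22)/(-191 + 22))) = 7225/((19/(-169))) = 7225/((-1/169*19)) = 7225/(-19/169) = 7225*(-169/19) = -1221025/19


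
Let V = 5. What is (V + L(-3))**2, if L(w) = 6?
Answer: 121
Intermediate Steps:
(V + L(-3))**2 = (5 + 6)**2 = 11**2 = 121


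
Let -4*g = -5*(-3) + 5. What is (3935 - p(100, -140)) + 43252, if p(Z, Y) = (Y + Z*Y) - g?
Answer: 61322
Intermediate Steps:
g = -5 (g = -(-5*(-3) + 5)/4 = -(15 + 5)/4 = -1/4*20 = -5)
p(Z, Y) = 5 + Y + Y*Z (p(Z, Y) = (Y + Z*Y) - 1*(-5) = (Y + Y*Z) + 5 = 5 + Y + Y*Z)
(3935 - p(100, -140)) + 43252 = (3935 - (5 - 140 - 140*100)) + 43252 = (3935 - (5 - 140 - 14000)) + 43252 = (3935 - 1*(-14135)) + 43252 = (3935 + 14135) + 43252 = 18070 + 43252 = 61322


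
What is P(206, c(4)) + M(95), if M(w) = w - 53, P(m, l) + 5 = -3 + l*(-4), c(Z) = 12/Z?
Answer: 22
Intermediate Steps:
P(m, l) = -8 - 4*l (P(m, l) = -5 + (-3 + l*(-4)) = -5 + (-3 - 4*l) = -8 - 4*l)
M(w) = -53 + w
P(206, c(4)) + M(95) = (-8 - 48/4) + (-53 + 95) = (-8 - 48/4) + 42 = (-8 - 4*3) + 42 = (-8 - 12) + 42 = -20 + 42 = 22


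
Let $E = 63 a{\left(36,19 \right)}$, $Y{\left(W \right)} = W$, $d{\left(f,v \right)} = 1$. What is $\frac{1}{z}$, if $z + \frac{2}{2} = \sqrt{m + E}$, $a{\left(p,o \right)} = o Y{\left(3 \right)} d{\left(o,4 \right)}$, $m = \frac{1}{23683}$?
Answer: $\frac{23683}{85021971} + \frac{\sqrt{2014136223682}}{85021971} \approx 0.016971$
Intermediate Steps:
$m = \frac{1}{23683} \approx 4.2224 \cdot 10^{-5}$
$a{\left(p,o \right)} = 3 o$ ($a{\left(p,o \right)} = o 3 \cdot 1 = 3 o 1 = 3 o$)
$E = 3591$ ($E = 63 \cdot 3 \cdot 19 = 63 \cdot 57 = 3591$)
$z = -1 + \frac{\sqrt{2014136223682}}{23683}$ ($z = -1 + \sqrt{\frac{1}{23683} + 3591} = -1 + \sqrt{\frac{85045654}{23683}} = -1 + \frac{\sqrt{2014136223682}}{23683} \approx 58.925$)
$\frac{1}{z} = \frac{1}{-1 + \frac{\sqrt{2014136223682}}{23683}}$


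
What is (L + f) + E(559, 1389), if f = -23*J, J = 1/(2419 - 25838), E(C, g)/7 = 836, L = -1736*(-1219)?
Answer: 49695961107/23419 ≈ 2.1220e+6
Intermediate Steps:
L = 2116184
E(C, g) = 5852 (E(C, g) = 7*836 = 5852)
J = -1/23419 (J = 1/(-23419) = -1/23419 ≈ -4.2700e-5)
f = 23/23419 (f = -23*(-1/23419) = 23/23419 ≈ 0.00098211)
(L + f) + E(559, 1389) = (2116184 + 23/23419) + 5852 = 49558913119/23419 + 5852 = 49695961107/23419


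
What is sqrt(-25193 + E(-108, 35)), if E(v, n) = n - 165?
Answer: I*sqrt(25323) ≈ 159.13*I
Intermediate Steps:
E(v, n) = -165 + n
sqrt(-25193 + E(-108, 35)) = sqrt(-25193 + (-165 + 35)) = sqrt(-25193 - 130) = sqrt(-25323) = I*sqrt(25323)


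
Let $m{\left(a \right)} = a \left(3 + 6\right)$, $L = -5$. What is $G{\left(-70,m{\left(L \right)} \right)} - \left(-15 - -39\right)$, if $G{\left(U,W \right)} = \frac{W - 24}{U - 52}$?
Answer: $- \frac{2859}{122} \approx -23.434$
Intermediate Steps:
$m{\left(a \right)} = 9 a$ ($m{\left(a \right)} = a 9 = 9 a$)
$G{\left(U,W \right)} = \frac{-24 + W}{-52 + U}$
$G{\left(-70,m{\left(L \right)} \right)} - \left(-15 - -39\right) = \frac{-24 + 9 \left(-5\right)}{-52 - 70} - \left(-15 - -39\right) = \frac{-24 - 45}{-122} - \left(-15 + 39\right) = \left(- \frac{1}{122}\right) \left(-69\right) - 24 = \frac{69}{122} - 24 = - \frac{2859}{122}$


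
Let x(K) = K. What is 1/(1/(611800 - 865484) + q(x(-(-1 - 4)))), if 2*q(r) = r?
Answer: 253684/634209 ≈ 0.40000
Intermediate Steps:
q(r) = r/2
1/(1/(611800 - 865484) + q(x(-(-1 - 4)))) = 1/(1/(611800 - 865484) + (-(-1 - 4))/2) = 1/(1/(-253684) + (-1*(-5))/2) = 1/(-1/253684 + (1/2)*5) = 1/(-1/253684 + 5/2) = 1/(634209/253684) = 253684/634209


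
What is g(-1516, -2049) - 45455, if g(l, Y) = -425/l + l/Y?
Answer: -141192970139/3106284 ≈ -45454.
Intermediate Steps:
g(-1516, -2049) - 45455 = (-425/(-1516) - 1516/(-2049)) - 45455 = (-425*(-1/1516) - 1516*(-1/2049)) - 45455 = (425/1516 + 1516/2049) - 45455 = 3169081/3106284 - 45455 = -141192970139/3106284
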